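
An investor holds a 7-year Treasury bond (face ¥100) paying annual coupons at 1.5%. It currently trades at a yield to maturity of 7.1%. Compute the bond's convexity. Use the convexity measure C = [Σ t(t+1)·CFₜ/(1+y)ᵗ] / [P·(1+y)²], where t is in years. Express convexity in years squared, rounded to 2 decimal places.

With y = 0.071:
  t   CF        PV=CF/(1+0.071)^t    t·PV        t(t+1)·PV
  1         1.50         1.4006         1.4006           2.8011
  2         1.50         1.3077         2.6154           7.8463
  3         1.50         1.2210         3.6631          14.6522
  4         1.50         1.1401         4.5603          22.8015
  5         1.50         1.0645         5.3225          31.9349
  6         1.50         0.9939         5.9636          41.7449
  7       101.50        62.7971       439.5799       3,516.6389
  Σ                     69.9249       463.1052       3,638.4198
P = 69.9249.
Convexity = Σ t(t+1)·PV / [P·(1+y)²] = 3,638.4198 / (69.9249 × 1.147041) = 45.36302.

45.36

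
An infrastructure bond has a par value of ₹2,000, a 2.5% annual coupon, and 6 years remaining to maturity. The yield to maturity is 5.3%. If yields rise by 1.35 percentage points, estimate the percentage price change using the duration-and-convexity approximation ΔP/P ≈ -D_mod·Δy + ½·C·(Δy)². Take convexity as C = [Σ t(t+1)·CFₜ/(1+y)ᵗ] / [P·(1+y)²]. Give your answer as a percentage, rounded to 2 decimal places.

With y = 0.053:
  t   CF        PV=CF/(1+0.053)^t    t·PV        t(t+1)·PV
  1        50.00        47.4834        47.4834          94.9668
  2        50.00        45.0934        90.1869         270.5606
  3        50.00        42.8238       128.4713         513.8852
  4        50.00        40.6683       162.6734         813.3669
  5        50.00        38.6214       193.1071       1,158.6424
  6     2,050.00     1,503.7777     9,022.6661      63,158.6625
  Σ                  1,718.4680     9,644.5881      66,010.0844
P = 1,718.4680; D_Mac = 5.61232 yrs; D_mod = 5.32984 yrs; C = 34.64273.
Duration effect: -5.32984 × (+0.0135) = -0.071953
Convexity effect: 0.5 × 34.64273 × (0.0135)² = +0.0031568
ΔP/P ≈ -0.071953 + 0.0031568 = -0.068796 = -6.8796%.

-6.88%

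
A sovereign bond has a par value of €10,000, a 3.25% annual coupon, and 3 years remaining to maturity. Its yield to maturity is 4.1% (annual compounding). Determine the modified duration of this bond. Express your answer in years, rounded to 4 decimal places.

2.7909 years

Periodic yield y = 0.041. First find Macaulay duration:
  t   CF        PV=CF/(1+0.041)^t    t·PV
  1       325.00       312.1998       312.1998
  2       325.00       299.9038       599.8075
  3    10,325.00     9,152.4607    27,457.3820
  Σ                  9,764.5642    28,369.3894
P = 9,764.5642; Macaulay duration = 28,369.3894 / 9,764.5642 = 2.90534 years.
Modified duration = D_Mac / (1 + y) = 2.90534 / 1.041 = 2.79091 years.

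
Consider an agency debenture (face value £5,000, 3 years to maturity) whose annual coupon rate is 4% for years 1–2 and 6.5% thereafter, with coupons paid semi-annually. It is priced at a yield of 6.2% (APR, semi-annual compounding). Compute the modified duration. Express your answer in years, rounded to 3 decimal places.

2.763 years

Periodic yield y = 0.031. First find Macaulay duration:
  t   CF        PV=CF/(1+0.031)^t    t·PV
  1       100.00        96.9932        96.9932
  2       100.00        94.0768       188.1537
  3       100.00        91.2481       273.7444
  4       100.00        88.5045       354.0180
  5       162.50       139.4954       697.4772
  6     5,162.50     4,298.4123    25,790.4740
  Σ                  4,808.7304    27,400.8605
P = 4,808.7304; Macaulay duration = 27,400.8605 / 4,808.7304 = 5.69815 half-year periods = 2.84907 years.
Modified duration = D_Mac / (1 + y) = 2.84907 / 1.031 = 2.76341 years.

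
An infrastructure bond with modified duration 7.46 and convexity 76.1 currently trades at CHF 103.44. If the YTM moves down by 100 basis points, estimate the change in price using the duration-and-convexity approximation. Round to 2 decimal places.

Duration effect: -D_mod·Δy = -7.46 × (-0.01) = +0.074600
Convexity effect: ½·C·(Δy)² = 0.5 × 76.1 × (-0.01)² = +0.0038050
ΔP/P ≈ +0.074600 + 0.0038050 = +0.078405
ΔP ≈ 103.44 × (+0.078405) = +8.1102132.

+CHF 8.11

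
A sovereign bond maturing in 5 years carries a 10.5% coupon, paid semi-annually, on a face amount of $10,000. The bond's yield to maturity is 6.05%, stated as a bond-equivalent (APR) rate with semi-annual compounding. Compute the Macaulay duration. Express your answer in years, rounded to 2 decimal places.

4.11 years

Periodic yield y = 0.03025. Discount each cash flow and weight by its period:
  t   CF        PV=CF/(1+0.03025)^t    t·PV
  1       525.00       509.5851       509.5851
  2       525.00       494.6227       989.2454
  3       525.00       480.0997     1,440.2991
  4       525.00       466.0031     1,864.0124
  5       525.00       452.3204     2,261.6021
  6       525.00       439.0395     2,634.2368
  7       525.00       426.1485     2,983.0393
  8       525.00       413.6360     3,309.0879
  9       525.00       401.4909     3,613.4180
  10   10,525.00     7,812.6051    78,126.0510
  Σ                 11,895.5509    97,730.5771
Price P = Σ PV = 11,895.5509.
Macaulay duration = Σ(t·PV) / P = 97,730.5771 / 11,895.5509 = 8.21573 half-year periods.
In years: 8.21573 / 2 = 4.10786 years.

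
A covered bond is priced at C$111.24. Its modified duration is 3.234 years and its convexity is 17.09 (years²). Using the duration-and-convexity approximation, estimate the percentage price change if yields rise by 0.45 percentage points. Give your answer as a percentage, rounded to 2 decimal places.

Duration effect: -D_mod·Δy = -3.234 × (+0.0045) = -0.014553
Convexity effect: ½·C·(Δy)² = 0.5 × 17.09 × (0.0045)² = +0.00017303625
ΔP/P ≈ -0.014553 + 0.00017303625 = -0.01437996375
= -1.437996375%.

-1.44%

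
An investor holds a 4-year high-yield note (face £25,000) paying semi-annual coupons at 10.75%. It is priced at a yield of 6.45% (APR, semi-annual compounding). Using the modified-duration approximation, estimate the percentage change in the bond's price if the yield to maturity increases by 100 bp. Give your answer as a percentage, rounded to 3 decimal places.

-3.298%

Periodic yield y = 0.03225. Modified duration first:
  t   CF        PV=CF/(1+0.03225)^t    t·PV
  1     1,343.75     1,301.7680     1,301.7680
  2     1,343.75     1,261.0976     2,522.1952
  3     1,343.75     1,221.6978     3,665.0935
  4     1,343.75     1,183.5290     4,734.1161
  5     1,343.75     1,146.5527     5,732.7635
  6     1,343.75     1,110.7316     6,664.3896
  7     1,343.75     1,076.0296     7,532.2075
  8    26,343.75    20,436.1209   163,488.9674
  Σ                 28,737.5273   195,641.5008
P = 28,737.5273; D_Mac = 6.80788 half-year periods = 3.40394 yrs; D_mod = 3.40394/(1+0.03225) = 3.29759 yrs.
ΔP/P ≈ -D_mod · Δy = -3.29759 × (+0.01) = -0.032976 = -3.2976%.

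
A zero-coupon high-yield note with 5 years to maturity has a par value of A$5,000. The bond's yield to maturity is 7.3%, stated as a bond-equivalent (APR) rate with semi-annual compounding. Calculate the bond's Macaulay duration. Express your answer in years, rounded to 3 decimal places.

A zero-coupon bond has a single cash flow at maturity, so its Macaulay duration equals its maturity: 5 years.
(Equivalently: 10 semi-annual periods ÷ 2 = 5 years.)

5.000 years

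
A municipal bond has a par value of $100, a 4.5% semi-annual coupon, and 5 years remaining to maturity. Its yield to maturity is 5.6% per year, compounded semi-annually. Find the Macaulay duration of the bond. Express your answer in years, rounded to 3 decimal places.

4.519 years

Periodic yield y = 0.028. Discount each cash flow and weight by its period:
  t   CF        PV=CF/(1+0.028)^t    t·PV
  1         2.25         2.1887         2.1887
  2         2.25         2.1291         4.2582
  3         2.25         2.0711         6.2133
  4         2.25         2.0147         8.0588
  5         2.25         1.9598         9.7991
  6         2.25         1.9064        11.4387
  7         2.25         1.8545        12.9816
  8         2.25         1.8040        14.4320
  9         2.25         1.7549        15.7938
  10      102.25        77.5769       775.7686
  Σ                     95.2601       860.9328
Price P = Σ PV = 95.2601.
Macaulay duration = Σ(t·PV) / P = 860.9328 / 95.2601 = 9.03770 half-year periods.
In years: 9.03770 / 2 = 4.51885 years.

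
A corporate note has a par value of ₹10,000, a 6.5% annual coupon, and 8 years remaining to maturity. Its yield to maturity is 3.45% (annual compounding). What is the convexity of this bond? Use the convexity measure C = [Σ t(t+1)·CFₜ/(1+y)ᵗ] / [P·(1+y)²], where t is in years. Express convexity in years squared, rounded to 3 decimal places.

With y = 0.0345:
  t   CF        PV=CF/(1+0.0345)^t    t·PV        t(t+1)·PV
  1       650.00       628.3229       628.3229       1,256.6457
  2       650.00       607.3686     1,214.7373       3,644.2119
  3       650.00       587.1132     1,761.3397       7,045.3588
  4       650.00       567.5333     2,270.1333      11,350.6667
  5       650.00       548.6064     2,743.0321      16,458.1925
  6       650.00       530.3107     3,181.8642      22,273.0492
  7       650.00       512.6251     3,588.3759      28,707.0072
  8    10,650.00     8,119.0581    64,952.4646     584,572.1812
  Σ                 12,100.9384    80,340.2699     675,307.3133
P = 12,100.9384.
Convexity = Σ t(t+1)·PV / [P·(1+y)²] = 675,307.3133 / (12,100.9384 × 1.070190) = 52.14605.

52.146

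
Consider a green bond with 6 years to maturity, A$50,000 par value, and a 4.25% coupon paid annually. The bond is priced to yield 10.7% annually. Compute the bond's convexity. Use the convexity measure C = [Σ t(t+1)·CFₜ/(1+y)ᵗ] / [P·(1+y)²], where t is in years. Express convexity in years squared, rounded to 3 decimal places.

With y = 0.107:
  t   CF        PV=CF/(1+0.107)^t    t·PV        t(t+1)·PV
  1     2,125.00     1,919.6025     1,919.6025       3,839.2051
  2     2,125.00     1,734.0583     3,468.1166      10,404.3498
  3     2,125.00     1,566.4483     4,699.3450      18,797.3799
  4     2,125.00     1,415.0391     5,660.1565      28,300.7827
  5     2,125.00     1,278.2648     6,391.3240      38,347.9440
  6    52,125.00    28,324.3755   169,946.2528   1,189,623.7695
  Σ                 36,237.7885   192,084.7974   1,289,313.4309
P = 36,237.7885.
Convexity = Σ t(t+1)·PV / [P·(1+y)²] = 1,289,313.4309 / (36,237.7885 × 1.225449) = 29.03365.

29.034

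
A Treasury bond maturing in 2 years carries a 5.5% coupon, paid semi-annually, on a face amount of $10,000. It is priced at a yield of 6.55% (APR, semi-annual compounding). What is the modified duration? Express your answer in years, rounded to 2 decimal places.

1.86 years

Periodic yield y = 0.03275. First find Macaulay duration:
  t   CF        PV=CF/(1+0.03275)^t    t·PV
  1       275.00       266.2794       266.2794
  2       275.00       257.8352       515.6705
  3       275.00       249.6589       748.9768
  4    10,275.00     9,032.3554    36,129.4215
  Σ                  9,806.1289    37,660.3481
P = 9,806.1289; Macaulay duration = 37,660.3481 / 9,806.1289 = 3.84049 half-year periods = 1.92025 years.
Modified duration = D_Mac / (1 + y) = 1.92025 / 1.03275 = 1.85935 years.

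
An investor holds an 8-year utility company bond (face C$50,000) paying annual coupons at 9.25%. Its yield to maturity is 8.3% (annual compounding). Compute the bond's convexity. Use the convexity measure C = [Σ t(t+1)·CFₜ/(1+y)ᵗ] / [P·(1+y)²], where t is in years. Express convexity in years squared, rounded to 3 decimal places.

41.791

With y = 0.083:
  t   CF        PV=CF/(1+0.083)^t    t·PV        t(t+1)·PV
  1     4,625.00     4,270.5448     4,270.5448       8,541.0896
  2     4,625.00     3,943.2546     7,886.5093      23,659.5279
  3     4,625.00     3,641.0477    10,923.1431      43,692.5723
  4     4,625.00     3,362.0016    13,448.0062      67,240.0312
  5     4,625.00     3,104.3412    15,521.7062      93,130.2371
  6     4,625.00     2,866.4277    17,198.5664     120,389.9649
  7     4,625.00     2,646.7477    18,527.2337     148,217.8700
  8    54,625.00    28,864.4839   230,915.8714   2,078,242.8422
  Σ                 52,698.8492   318,691.5811   2,583,114.1351
P = 52,698.8492.
Convexity = Σ t(t+1)·PV / [P·(1+y)²] = 2,583,114.1351 / (52,698.8492 × 1.172889) = 41.79127.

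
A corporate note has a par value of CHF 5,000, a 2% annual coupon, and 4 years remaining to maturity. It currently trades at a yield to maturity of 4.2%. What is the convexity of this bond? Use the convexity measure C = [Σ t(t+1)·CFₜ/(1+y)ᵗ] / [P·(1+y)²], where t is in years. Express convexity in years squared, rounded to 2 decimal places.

17.68

With y = 0.042:
  t   CF        PV=CF/(1+0.042)^t    t·PV        t(t+1)·PV
  1       100.00        95.9693        95.9693         191.9386
  2       100.00        92.1010       184.2021         552.6063
  3       100.00        88.3887       265.1662       1,060.6646
  4     5,100.00     4,326.1274    17,304.5094      86,522.5471
  Σ                  4,602.5864    17,849.8470      88,327.7566
P = 4,602.5864.
Convexity = Σ t(t+1)·PV / [P·(1+y)²] = 88,327.7566 / (4,602.5864 × 1.085764) = 17.67502.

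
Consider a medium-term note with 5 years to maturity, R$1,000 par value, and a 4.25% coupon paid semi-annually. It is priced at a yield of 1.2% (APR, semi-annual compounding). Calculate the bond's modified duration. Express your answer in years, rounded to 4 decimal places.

4.5650 years

Periodic yield y = 0.006. First find Macaulay duration:
  t   CF        PV=CF/(1+0.006)^t    t·PV
  1        21.25        21.1233        21.1233
  2        21.25        20.9973        41.9946
  3        21.25        20.8720        62.6161
  4        21.25        20.7476        82.9902
  5        21.25        20.6238       103.1191
  6        21.25        20.5008       123.0049
  7        21.25        20.3785       142.6498
  8        21.25        20.2570       162.0560
  9        21.25        20.1362       181.2256
  10    1,021.25       961.9495     9,619.4948
  Σ                  1,147.5860    10,540.2743
P = 1,147.5860; Macaulay duration = 10,540.2743 / 1,147.5860 = 9.18474 half-year periods = 4.59237 years.
Modified duration = D_Mac / (1 + y) = 4.59237 / 1.006 = 4.56498 years.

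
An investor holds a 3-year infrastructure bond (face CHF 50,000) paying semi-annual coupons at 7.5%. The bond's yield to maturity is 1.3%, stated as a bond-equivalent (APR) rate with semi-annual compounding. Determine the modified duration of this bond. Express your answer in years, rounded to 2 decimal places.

Periodic yield y = 0.0065. First find Macaulay duration:
  t   CF        PV=CF/(1+0.0065)^t    t·PV
  1     1,875.00     1,862.8912     1,862.8912
  2     1,875.00     1,850.8606     3,701.7212
  3     1,875.00     1,838.9077     5,516.7231
  4     1,875.00     1,827.0320     7,308.1280
  5     1,875.00     1,815.2330     9,076.1650
  6    51,875.00    49,897.1148   299,382.6890
  Σ                 59,092.0394   326,848.3175
P = 59,092.0394; Macaulay duration = 326,848.3175 / 59,092.0394 = 5.53117 half-year periods = 2.76559 years.
Modified duration = D_Mac / (1 + y) = 2.76559 / 1.0065 = 2.74773 years.

2.75 years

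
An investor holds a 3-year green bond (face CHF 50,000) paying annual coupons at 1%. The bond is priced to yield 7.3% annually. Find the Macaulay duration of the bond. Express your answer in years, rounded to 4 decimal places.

2.9673 years

Periodic yield y = 0.073. Discount each cash flow and weight by its year:
  t   CF        PV=CF/(1+0.073)^t    t·PV
  1       500.00       465.9832       465.9832
  2       500.00       434.2807       868.5615
  3    50,500.00    40,878.2422   122,634.7265
  Σ                 41,778.5061   123,969.2712
Price P = Σ PV = 41,778.5061.
Macaulay duration = Σ(t·PV) / P = 123,969.2712 / 41,778.5061 = 2.96730 years.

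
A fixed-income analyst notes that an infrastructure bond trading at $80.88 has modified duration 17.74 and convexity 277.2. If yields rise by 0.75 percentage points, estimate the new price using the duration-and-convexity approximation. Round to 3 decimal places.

$70.749

Duration effect: -D_mod·Δy = -17.74 × (+0.0075) = -0.133050
Convexity effect: ½·C·(Δy)² = 0.5 × 277.2 × (0.0075)² = +0.00779625
ΔP/P ≈ -0.133050 + 0.00779625 = -0.12525375
New price ≈ 80.88 × (1 - 0.12525375) = 70.7494767.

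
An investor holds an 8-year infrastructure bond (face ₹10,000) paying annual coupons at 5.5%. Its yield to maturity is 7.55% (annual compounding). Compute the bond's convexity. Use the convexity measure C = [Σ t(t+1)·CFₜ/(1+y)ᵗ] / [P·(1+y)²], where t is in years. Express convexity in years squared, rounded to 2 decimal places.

With y = 0.0755:
  t   CF        PV=CF/(1+0.0755)^t    t·PV        t(t+1)·PV
  1       550.00       511.3901       511.3901       1,022.7801
  2       550.00       475.4905       950.9810       2,852.9431
  3       550.00       442.1111     1,326.3334       5,305.3335
  4       550.00       411.0750     1,644.2999       8,221.4993
  5       550.00       382.2175     1,911.0877      11,466.5263
  6       550.00       355.3859     2,132.3154      14,926.2081
  7       550.00       330.4378     2,313.0649      18,504.5195
  8    10,550.00     5,893.4437    47,147.5499     424,327.9491
  Σ                  8,801.5517    57,937.0223     486,627.7591
P = 8,801.5517.
Convexity = Σ t(t+1)·PV / [P·(1+y)²] = 486,627.7591 / (8,801.5517 × 1.156700) = 47.79878.

47.80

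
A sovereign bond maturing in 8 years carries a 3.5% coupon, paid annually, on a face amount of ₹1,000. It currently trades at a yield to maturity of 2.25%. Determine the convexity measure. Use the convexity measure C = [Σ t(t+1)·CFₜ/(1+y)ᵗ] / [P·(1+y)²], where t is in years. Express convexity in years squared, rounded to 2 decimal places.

With y = 0.0225:
  t   CF        PV=CF/(1+0.0225)^t    t·PV        t(t+1)·PV
  1        35.00        34.2298        34.2298          68.4597
  2        35.00        33.4766        66.9532         200.8596
  3        35.00        32.7400        98.2199         392.8795
  4        35.00        32.0195       128.0781         640.3903
  5        35.00        31.3149       156.5747         939.4479
  6        35.00        30.6258       183.7551       1,286.2857
  7        35.00        29.9519       209.6635       1,677.3081
  8     1,035.00       866.2312     6,929.8495      62,368.6456
  Σ                  1,090.5898     7,807.3238      67,574.2764
P = 1,090.5898.
Convexity = Σ t(t+1)·PV / [P·(1+y)²] = 67,574.2764 / (1,090.5898 × 1.045506) = 59.26432.

59.26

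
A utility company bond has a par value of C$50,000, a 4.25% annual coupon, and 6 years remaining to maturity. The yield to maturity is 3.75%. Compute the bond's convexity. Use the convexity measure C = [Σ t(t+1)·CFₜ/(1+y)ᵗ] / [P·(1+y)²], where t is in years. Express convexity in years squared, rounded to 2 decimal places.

With y = 0.0375:
  t   CF        PV=CF/(1+0.0375)^t    t·PV        t(t+1)·PV
  1     2,125.00     2,048.1928     2,048.1928       4,096.3855
  2     2,125.00     1,974.1617     3,948.3234      11,844.9702
  3     2,125.00     1,902.8065     5,708.4194      22,833.6776
  4     2,125.00     1,834.0303     7,336.1213      36,680.6065
  5     2,125.00     1,767.7401     8,838.7004      53,032.2022
  6    52,125.00    41,794.3366   250,766.0194   1,755,362.1356
  Σ                 51,321.2679   278,645.7766   1,883,849.9777
P = 51,321.2679.
Convexity = Σ t(t+1)·PV / [P·(1+y)²] = 1,883,849.9777 / (51,321.2679 × 1.076406) = 34.10144.

34.10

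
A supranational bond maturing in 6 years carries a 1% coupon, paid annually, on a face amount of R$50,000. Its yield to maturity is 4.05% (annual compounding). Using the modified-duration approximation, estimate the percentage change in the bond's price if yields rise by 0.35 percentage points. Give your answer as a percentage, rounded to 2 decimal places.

Periodic yield y = 0.0405. Modified duration first:
  t   CF        PV=CF/(1+0.0405)^t    t·PV
  1       500.00       480.5382       480.5382
  2       500.00       461.8339       923.6679
  3       500.00       443.8577     1,331.5731
  4       500.00       426.5812     1,706.3246
  5       500.00       409.9771     2,049.8854
  6    50,500.00    39,795.9495   238,775.6969
  Σ                 42,018.7375   245,267.6860
P = 42,018.7375; D_Mac = 5.83710 yrs; D_mod = 5.83710/(1+0.0405) = 5.60990 yrs.
ΔP/P ≈ -D_mod · Δy = -5.60990 × (+0.0035) = -0.019635 = -1.9635%.

-1.96%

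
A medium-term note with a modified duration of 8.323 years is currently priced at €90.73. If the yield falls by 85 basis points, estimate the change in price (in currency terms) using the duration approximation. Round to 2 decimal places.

Duration approximation: ΔP/P ≈ -D_mod · Δy = -8.323 × (-0.0085) = +0.0707455.
ΔP ≈ 90.73 × (+0.0707455) = +6.418739215.

+€6.42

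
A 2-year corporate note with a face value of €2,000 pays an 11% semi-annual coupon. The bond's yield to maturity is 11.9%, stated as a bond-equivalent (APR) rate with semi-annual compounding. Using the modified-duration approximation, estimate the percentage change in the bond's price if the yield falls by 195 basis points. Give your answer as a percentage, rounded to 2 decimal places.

+3.40%

Periodic yield y = 0.0595. Modified duration first:
  t   CF        PV=CF/(1+0.0595)^t    t·PV
  1       110.00       103.8226       103.8226
  2       110.00        97.9920       195.9841
  3       110.00        92.4889       277.4668
  4     2,110.00     1,674.4748     6,697.8991
  Σ                  1,968.7783     7,275.1726
P = 1,968.7783; D_Mac = 3.69527 half-year periods = 1.84764 yrs; D_mod = 1.84764/(1+0.0595) = 1.74388 yrs.
ΔP/P ≈ -D_mod · Δy = -1.74388 × (-0.0195) = +0.034006 = +3.4006%.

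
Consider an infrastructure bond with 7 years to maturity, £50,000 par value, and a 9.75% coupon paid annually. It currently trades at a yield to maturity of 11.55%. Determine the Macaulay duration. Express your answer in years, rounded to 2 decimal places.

Periodic yield y = 0.1155. Discount each cash flow and weight by its year:
  t   CF        PV=CF/(1+0.1155)^t    t·PV
  1     4,875.00     4,370.2376     4,370.2376
  2     4,875.00     3,917.7387     7,835.4775
  3     4,875.00     3,512.0921    10,536.2763
  4     4,875.00     3,148.4465    12,593.7861
  5     4,875.00     2,822.4532    14,112.2659
  6     4,875.00     2,530.2135    15,181.2811
  7    54,875.00    25,532.1573   178,725.1009
  Σ                 45,833.3389   243,354.4254
Price P = Σ PV = 45,833.3389.
Macaulay duration = Σ(t·PV) / P = 243,354.4254 / 45,833.3389 = 5.30955 years.

5.31 years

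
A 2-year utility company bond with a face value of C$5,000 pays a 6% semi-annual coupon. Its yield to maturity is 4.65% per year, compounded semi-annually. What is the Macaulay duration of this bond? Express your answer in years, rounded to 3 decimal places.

Periodic yield y = 0.02325. Discount each cash flow and weight by its period:
  t   CF        PV=CF/(1+0.02325)^t    t·PV
  1       150.00       146.5917       146.5917
  2       150.00       143.2609       286.5219
  3       150.00       140.0058       420.0174
  4     5,150.00     4,697.6452    18,790.5809
  Σ                  5,127.5037    19,643.7119
Price P = Σ PV = 5,127.5037.
Macaulay duration = Σ(t·PV) / P = 19,643.7119 / 5,127.5037 = 3.83105 half-year periods.
In years: 3.83105 / 2 = 1.91552 years.

1.916 years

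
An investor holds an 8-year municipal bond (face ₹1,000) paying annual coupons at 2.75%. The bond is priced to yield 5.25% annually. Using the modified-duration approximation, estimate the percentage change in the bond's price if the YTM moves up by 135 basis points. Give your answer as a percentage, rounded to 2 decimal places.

-9.25%

Periodic yield y = 0.0525. Modified duration first:
  t   CF        PV=CF/(1+0.0525)^t    t·PV
  1        27.50        26.1283        26.1283
  2        27.50        24.8250        49.6499
  3        27.50        23.5867        70.7600
  4        27.50        22.4101        89.6405
  5        27.50        21.2923       106.4614
  6        27.50        20.2302       121.3812
  7        27.50        19.2211       134.5476
  8     1,027.50       682.3465     5,458.7723
  Σ                    840.0401     6,057.3412
P = 840.0401; D_Mac = 7.21078 yrs; D_mod = 7.21078/(1+0.0525) = 6.85109 yrs.
ΔP/P ≈ -D_mod · Δy = -6.85109 × (+0.0135) = -0.092490 = -9.2490%.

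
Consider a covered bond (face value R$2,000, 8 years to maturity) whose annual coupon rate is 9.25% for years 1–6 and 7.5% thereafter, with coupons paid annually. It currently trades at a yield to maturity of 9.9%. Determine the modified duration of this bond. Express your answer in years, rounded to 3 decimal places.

5.391 years

Periodic yield y = 0.099. First find Macaulay duration:
  t   CF        PV=CF/(1+0.099)^t    t·PV
  1       185.00       168.3348       168.3348
  2       185.00       153.1709       306.3419
  3       185.00       139.3730       418.1190
  4       185.00       126.8180       507.2721
  5       185.00       115.3940       576.9701
  6       185.00       104.9991       629.9946
  7       150.00        77.4653       542.2574
  8     2,150.00     1,010.3153     8,082.5222
  Σ                  1,895.8705    11,231.8120
P = 1,895.8705; Macaulay duration = 11,231.8120 / 1,895.8705 = 5.92436 years.
Modified duration = D_Mac / (1 + y) = 5.92436 / 1.099 = 5.39068 years.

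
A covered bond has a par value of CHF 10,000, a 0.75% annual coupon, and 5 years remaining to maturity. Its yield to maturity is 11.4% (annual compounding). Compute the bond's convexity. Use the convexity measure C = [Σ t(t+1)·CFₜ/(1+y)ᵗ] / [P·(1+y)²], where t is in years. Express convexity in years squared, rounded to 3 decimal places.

With y = 0.114:
  t   CF        PV=CF/(1+0.114)^t    t·PV        t(t+1)·PV
  1        75.00        67.3250        67.3250         134.6499
  2        75.00        60.4353       120.8707         362.6120
  3        75.00        54.2507       162.7522         651.0089
  4        75.00        48.6991       194.7962         973.9810
  5    10,075.00     5,872.4469    29,362.2346     176,173.4079
  Σ                  6,103.1570    29,907.9787     178,295.6597
P = 6,103.1570.
Convexity = Σ t(t+1)·PV / [P·(1+y)²] = 178,295.6597 / (6,103.1570 × 1.240996) = 23.54051.

23.541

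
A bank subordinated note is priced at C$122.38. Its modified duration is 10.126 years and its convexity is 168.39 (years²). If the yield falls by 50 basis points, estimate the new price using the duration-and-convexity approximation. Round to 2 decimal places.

C$128.83

Duration effect: -D_mod·Δy = -10.126 × (-0.005) = +0.050630
Convexity effect: ½·C·(Δy)² = 0.5 × 168.39 × (-0.005)² = +0.002104875
ΔP/P ≈ +0.050630 + 0.002104875 = +0.052734875
New price ≈ 122.38 × (1 + 0.052734875) = 128.8336940025.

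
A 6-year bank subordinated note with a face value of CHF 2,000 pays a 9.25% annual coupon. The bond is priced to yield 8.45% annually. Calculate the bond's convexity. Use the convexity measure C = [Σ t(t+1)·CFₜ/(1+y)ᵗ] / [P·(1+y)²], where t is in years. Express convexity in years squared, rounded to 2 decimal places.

With y = 0.0845:
  t   CF        PV=CF/(1+0.0845)^t    t·PV        t(t+1)·PV
  1       185.00       170.5855       170.5855         341.1710
  2       185.00       157.2942       314.5883         943.7650
  3       185.00       145.0384       435.1153       1,740.4610
  4       185.00       133.7376       534.9504       2,674.7519
  5       185.00       123.3173       616.5864       3,699.5185
  6     2,185.00     1,342.9941     8,057.9646      56,405.7520
  Σ                  2,072.9671    10,129.7905      65,805.4194
P = 2,072.9671.
Convexity = Σ t(t+1)·PV / [P·(1+y)²] = 65,805.4194 / (2,072.9671 × 1.176140) = 26.99045.

26.99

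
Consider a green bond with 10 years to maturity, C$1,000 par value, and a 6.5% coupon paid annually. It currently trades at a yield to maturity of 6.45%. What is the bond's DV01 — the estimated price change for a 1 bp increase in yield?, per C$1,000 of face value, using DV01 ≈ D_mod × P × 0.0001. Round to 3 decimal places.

Periodic yield y = 0.0645.
  t   CF        PV=CF/(1+0.0645)^t    t·PV
  1        65.00        61.0615        61.0615
  2        65.00        57.3617       114.7234
  3        65.00        53.8861       161.6582
  4        65.00        50.6210       202.4840
  5        65.00        47.5538       237.7689
  6        65.00        44.6724       268.0344
  7        65.00        41.9656       293.7594
  8        65.00        39.4229       315.3828
  9        65.00        37.0341       333.3073
  10    1,065.00       570.0237     5,700.2375
  Σ                  1,003.6028     7,688.4174
P = 1,003.6028; D_Mac = 7.66082 yrs; D_mod = 7.19663 yrs.
DV01 ≈ 7.19663 × 1,003.6028 × 0.0001 = 0.722256.

C$0.722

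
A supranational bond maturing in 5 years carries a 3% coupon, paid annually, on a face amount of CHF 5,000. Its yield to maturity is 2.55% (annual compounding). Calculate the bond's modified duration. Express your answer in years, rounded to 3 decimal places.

4.603 years

Periodic yield y = 0.0255. First find Macaulay duration:
  t   CF        PV=CF/(1+0.0255)^t    t·PV
  1       150.00       146.2701       146.2701
  2       150.00       142.6330       285.2659
  3       150.00       139.0863       417.2588
  4       150.00       135.6278       542.5111
  5     5,150.00     4,540.7637    22,703.8187
  Σ                  5,104.3809    24,095.1246
P = 5,104.3809; Macaulay duration = 24,095.1246 / 5,104.3809 = 4.72048 years.
Modified duration = D_Mac / (1 + y) = 4.72048 / 1.0255 = 4.60310 years.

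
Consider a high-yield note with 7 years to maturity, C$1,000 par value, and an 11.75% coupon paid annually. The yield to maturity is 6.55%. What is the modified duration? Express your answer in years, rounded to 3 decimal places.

Periodic yield y = 0.0655. First find Macaulay duration:
  t   CF        PV=CF/(1+0.0655)^t    t·PV
  1       117.50       110.2769       110.2769
  2       117.50       103.4978       206.9955
  3       117.50        97.1354       291.4062
  4       117.50        91.1641       364.6566
  5       117.50        85.5600       427.7998
  6       117.50        80.3003       481.8018
  7     1,117.50       716.7593     5,017.3153
  Σ                  1,284.6938     6,900.2520
P = 1,284.6938; Macaulay duration = 6,900.2520 / 1,284.6938 = 5.37113 years.
Modified duration = D_Mac / (1 + y) = 5.37113 / 1.0655 = 5.04094 years.

5.041 years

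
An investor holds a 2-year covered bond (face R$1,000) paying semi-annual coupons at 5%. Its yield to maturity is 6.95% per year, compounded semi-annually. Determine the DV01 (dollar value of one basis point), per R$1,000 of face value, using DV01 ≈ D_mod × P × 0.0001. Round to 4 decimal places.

Periodic yield y = 0.03475.
  t   CF        PV=CF/(1+0.03475)^t    t·PV
  1        25.00        24.1604        24.1604
  2        25.00        23.3490        46.6981
  3        25.00        22.5649        67.6947
  4     1,025.00       894.0918     3,576.3673
  Σ                    964.1662     3,714.9206
P = 964.1662; D_Mac = 3.85299 half-year periods = 1.92649 yrs; D_mod = 1.86180 yrs.
DV01 ≈ 1.86180 × 964.1662 × 0.0001 = 0.179508.

R$0.1795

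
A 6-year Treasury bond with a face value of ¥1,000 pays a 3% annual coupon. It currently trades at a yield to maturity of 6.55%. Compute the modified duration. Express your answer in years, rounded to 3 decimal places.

5.190 years

Periodic yield y = 0.0655. First find Macaulay duration:
  t   CF        PV=CF/(1+0.0655)^t    t·PV
  1        30.00        28.1558        28.1558
  2        30.00        26.4250        52.8499
  3        30.00        24.8005        74.4016
  4        30.00        23.2760        93.1038
  5        30.00        21.8451       109.2255
  6     1,030.00       703.9090     4,223.4538
  Σ                    828.4113     4,581.1904
P = 828.4113; Macaulay duration = 4,581.1904 / 828.4113 = 5.53009 years.
Modified duration = D_Mac / (1 + y) = 5.53009 / 1.0655 = 5.19014 years.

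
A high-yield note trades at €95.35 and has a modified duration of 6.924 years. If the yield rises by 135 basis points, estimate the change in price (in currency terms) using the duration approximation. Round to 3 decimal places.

Duration approximation: ΔP/P ≈ -D_mod · Δy = -6.924 × (+0.0135) = -0.093474.
ΔP ≈ 95.35 × (-0.093474) = -8.9127459.

-€8.913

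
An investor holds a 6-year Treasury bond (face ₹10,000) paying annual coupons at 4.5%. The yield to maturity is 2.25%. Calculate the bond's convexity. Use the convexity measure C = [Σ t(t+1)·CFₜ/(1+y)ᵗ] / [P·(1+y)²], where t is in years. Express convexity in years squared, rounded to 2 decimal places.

35.10

With y = 0.0225:
  t   CF        PV=CF/(1+0.0225)^t    t·PV        t(t+1)·PV
  1       450.00       440.0978       440.0978         880.1956
  2       450.00       430.4135       860.8270       2,582.4810
  3       450.00       420.9423     1,262.8269       5,051.3075
  4       450.00       411.6795     1,646.7180       8,233.5901
  5       450.00       402.6205     2,013.1027      12,078.6163
  6    10,450.00     9,144.0036    54,864.0219     384,048.1530
  Σ                 11,249.7573    61,087.5943     412,874.3435
P = 11,249.7573.
Convexity = Σ t(t+1)·PV / [P·(1+y)²] = 412,874.3435 / (11,249.7573 × 1.045506) = 35.10331.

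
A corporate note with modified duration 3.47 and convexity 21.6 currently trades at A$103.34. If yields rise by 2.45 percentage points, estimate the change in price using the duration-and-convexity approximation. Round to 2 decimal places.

-A$8.12

Duration effect: -D_mod·Δy = -3.47 × (+0.0245) = -0.085015
Convexity effect: ½·C·(Δy)² = 0.5 × 21.6 × (0.0245)² = +0.0064827
ΔP/P ≈ -0.085015 + 0.0064827 = -0.0785323
ΔP ≈ 103.34 × (-0.0785323) = -8.115527882.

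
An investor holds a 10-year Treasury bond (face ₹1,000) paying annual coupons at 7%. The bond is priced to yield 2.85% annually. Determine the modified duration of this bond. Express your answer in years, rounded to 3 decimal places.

7.683 years

Periodic yield y = 0.0285. First find Macaulay duration:
  t   CF        PV=CF/(1+0.0285)^t    t·PV
  1        70.00        68.0603        68.0603
  2        70.00        66.1743       132.3486
  3        70.00        64.3406       193.0218
  4        70.00        62.5577       250.2308
  5        70.00        60.8242       304.1211
  6        70.00        59.1388       354.8326
  7        70.00        57.5000       402.5001
  8        70.00        55.9067       447.2534
  9        70.00        54.3575       489.2174
  10    1,070.00       807.8688     8,078.6877
  Σ                  1,356.7288    10,720.2739
P = 1,356.7288; Macaulay duration = 10,720.2739 / 1,356.7288 = 7.90156 years.
Modified duration = D_Mac / (1 + y) = 7.90156 / 1.0285 = 7.68261 years.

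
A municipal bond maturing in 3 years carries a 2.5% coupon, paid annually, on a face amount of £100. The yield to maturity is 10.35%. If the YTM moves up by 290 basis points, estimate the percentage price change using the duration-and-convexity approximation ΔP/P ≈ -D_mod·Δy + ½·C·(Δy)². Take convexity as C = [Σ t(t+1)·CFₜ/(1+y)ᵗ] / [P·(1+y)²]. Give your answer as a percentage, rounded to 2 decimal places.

With y = 0.1035:
  t   CF        PV=CF/(1+0.1035)^t    t·PV        t(t+1)·PV
  1         2.50         2.2655         2.2655           4.5310
  2         2.50         2.0530         4.1061          12.3182
  3       102.50        76.2793       228.8380         915.3519
  Σ                     80.5979       235.2096         932.2011
P = 80.5979; D_Mac = 2.91831 yrs; D_mod = 2.64459 yrs; C = 9.49820.
Duration effect: -2.64459 × (+0.029) = -0.076693
Convexity effect: 0.5 × 9.49820 × (0.029)² = +0.0039940
ΔP/P ≈ -0.076693 + 0.0039940 = -0.072699 = -7.2699%.

-7.27%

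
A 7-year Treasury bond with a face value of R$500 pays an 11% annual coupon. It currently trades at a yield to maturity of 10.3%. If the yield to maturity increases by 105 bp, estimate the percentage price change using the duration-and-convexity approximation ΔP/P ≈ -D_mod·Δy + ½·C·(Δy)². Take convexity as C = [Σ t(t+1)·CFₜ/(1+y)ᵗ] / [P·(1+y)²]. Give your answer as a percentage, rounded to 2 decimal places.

With y = 0.103:
  t   CF        PV=CF/(1+0.103)^t    t·PV        t(t+1)·PV
  1        55.00        49.8640        49.8640          99.7280
  2        55.00        45.2076        90.4152         271.2457
  3        55.00        40.9861       122.9582         491.8327
  4        55.00        37.1587       148.6348         743.1742
  5        55.00        33.6888       168.4438       1,010.6630
  6        55.00        30.5429       183.2571       1,282.7999
  7       555.00       279.4244     1,955.9711      15,647.7689
  Σ                    516.8725     2,719.5443      19,547.2125
P = 516.8725; D_Mac = 5.26154 yrs; D_mod = 4.77021 yrs; C = 31.08497.
Duration effect: -4.77021 × (+0.0105) = -0.050087
Convexity effect: 0.5 × 31.08497 × (0.0105)² = +0.0017136
ΔP/P ≈ -0.050087 + 0.0017136 = -0.048374 = -4.8374%.

-4.84%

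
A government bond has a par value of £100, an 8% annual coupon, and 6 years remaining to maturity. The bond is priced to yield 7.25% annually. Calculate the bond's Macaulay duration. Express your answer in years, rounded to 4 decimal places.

5.0120 years

Periodic yield y = 0.0725. Discount each cash flow and weight by its year:
  t   CF        PV=CF/(1+0.0725)^t    t·PV
  1         8.00         7.4592         7.4592
  2         8.00         6.9550        13.9099
  3         8.00         6.4848        19.4545
  4         8.00         6.0465        24.1858
  5         8.00         5.6377        28.1886
  6       108.00        70.9643       425.7858
  Σ                    103.5475       518.9839
Price P = Σ PV = 103.5475.
Macaulay duration = Σ(t·PV) / P = 518.9839 / 103.5475 = 5.01204 years.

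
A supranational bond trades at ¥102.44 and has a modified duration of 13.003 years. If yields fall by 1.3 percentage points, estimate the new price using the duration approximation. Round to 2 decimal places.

Duration approximation: ΔP/P ≈ -D_mod · Δy = -13.003 × (-0.013) = +0.169039.
New price ≈ 102.44 × (1 + 0.169039) = 119.75635516.

¥119.76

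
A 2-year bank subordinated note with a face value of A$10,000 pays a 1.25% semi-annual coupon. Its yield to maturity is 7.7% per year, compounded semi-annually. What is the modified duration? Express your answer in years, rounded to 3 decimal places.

1.907 years

Periodic yield y = 0.0385. First find Macaulay duration:
  t   CF        PV=CF/(1+0.0385)^t    t·PV
  1        62.50        60.1830        60.1830
  2        62.50        57.9518       115.9036
  3        62.50        55.8034       167.4101
  4    10,062.50     8,651.2705    34,605.0819
  Σ                  8,825.2086    34,948.5786
P = 8,825.2086; Macaulay duration = 34,948.5786 / 8,825.2086 = 3.96009 half-year periods = 1.98004 years.
Modified duration = D_Mac / (1 + y) = 1.98004 / 1.0385 = 1.90664 years.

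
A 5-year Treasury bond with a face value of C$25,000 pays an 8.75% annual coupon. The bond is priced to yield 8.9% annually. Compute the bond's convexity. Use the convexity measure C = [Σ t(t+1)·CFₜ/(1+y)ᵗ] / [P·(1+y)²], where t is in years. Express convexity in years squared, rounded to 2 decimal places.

20.32

With y = 0.089:
  t   CF        PV=CF/(1+0.089)^t    t·PV        t(t+1)·PV
  1     2,187.50     2,008.7236     2,008.7236       4,017.4472
  2     2,187.50     1,844.5579     3,689.1159      11,067.3477
  3     2,187.50     1,693.8089     5,081.4268      20,325.7074
  4     2,187.50     1,555.3801     6,221.5205      31,107.6023
  5    27,187.50    17,751.2882    88,756.4411     532,538.6466
  Σ                 24,853.7588   105,757.2279     599,056.7512
P = 24,853.7588.
Convexity = Σ t(t+1)·PV / [P·(1+y)²] = 599,056.7512 / (24,853.7588 × 1.185921) = 20.32451.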